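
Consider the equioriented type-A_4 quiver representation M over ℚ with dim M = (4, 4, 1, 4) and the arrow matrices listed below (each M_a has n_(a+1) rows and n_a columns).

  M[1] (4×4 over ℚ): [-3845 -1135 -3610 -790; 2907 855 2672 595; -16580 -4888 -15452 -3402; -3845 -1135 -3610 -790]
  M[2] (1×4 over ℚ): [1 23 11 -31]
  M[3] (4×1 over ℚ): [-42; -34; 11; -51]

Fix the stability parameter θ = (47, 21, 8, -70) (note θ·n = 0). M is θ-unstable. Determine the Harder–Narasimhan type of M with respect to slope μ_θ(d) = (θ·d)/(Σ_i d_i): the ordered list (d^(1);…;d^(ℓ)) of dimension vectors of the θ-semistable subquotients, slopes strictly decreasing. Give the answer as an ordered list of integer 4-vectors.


Interval decomposition of M: I[1,1]^2, I[1,2], I[1,4], I[2,2]^2, I[4,4]^3.
HN type (ℓ=5): μ^(1)=47; μ^(2)=34; μ^(3)=21; μ^(4)=3/2; μ^(5)=-70

((2, 0, 0, 0); (1, 1, 0, 0); (0, 2, 0, 0); (1, 1, 1, 1); (0, 0, 0, 3))


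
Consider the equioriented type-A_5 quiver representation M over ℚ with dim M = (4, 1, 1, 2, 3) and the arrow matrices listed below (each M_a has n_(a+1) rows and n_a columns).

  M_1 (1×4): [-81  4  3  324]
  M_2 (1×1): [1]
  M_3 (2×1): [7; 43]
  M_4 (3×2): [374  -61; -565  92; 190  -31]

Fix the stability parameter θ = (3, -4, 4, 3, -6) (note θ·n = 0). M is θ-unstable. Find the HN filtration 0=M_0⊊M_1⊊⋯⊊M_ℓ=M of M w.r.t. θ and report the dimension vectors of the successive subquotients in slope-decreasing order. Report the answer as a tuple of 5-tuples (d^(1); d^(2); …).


Barcode: M ≅ I[1,1]^3, I[1,5], I[4,5], I[5,5]. HN layers by μ_θ (5 steps, strictly decreasing):
  μ^(1)=3; μ^(2)=1/3; μ^(3)=-1/2; μ^(4)=-3/2; μ^(5)=-6

((3, 0, 0, 0, 0); (0, 0, 1, 1, 1); (1, 1, 0, 0, 0); (0, 0, 0, 1, 1); (0, 0, 0, 0, 1))


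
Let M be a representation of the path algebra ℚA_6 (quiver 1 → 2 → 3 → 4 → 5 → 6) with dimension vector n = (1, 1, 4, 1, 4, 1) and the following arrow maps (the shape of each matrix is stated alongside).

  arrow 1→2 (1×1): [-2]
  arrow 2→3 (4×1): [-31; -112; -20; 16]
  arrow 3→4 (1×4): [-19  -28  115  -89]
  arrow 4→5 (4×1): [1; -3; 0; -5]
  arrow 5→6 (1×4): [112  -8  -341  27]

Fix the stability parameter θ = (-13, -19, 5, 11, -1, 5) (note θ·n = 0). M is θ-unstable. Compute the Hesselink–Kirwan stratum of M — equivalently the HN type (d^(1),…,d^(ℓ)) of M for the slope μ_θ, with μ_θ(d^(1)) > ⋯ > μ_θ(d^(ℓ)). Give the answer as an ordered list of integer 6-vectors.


Barcode: M ≅ I[1,6], I[3,3]^3, I[5,5]^3. HN layers by μ_θ (3 steps, strictly decreasing):
  μ^(1)=5; μ^(2)=-1; μ^(3)=-16

((0, 0, 4, 1, 1, 1); (0, 0, 0, 0, 3, 0); (1, 1, 0, 0, 0, 0))


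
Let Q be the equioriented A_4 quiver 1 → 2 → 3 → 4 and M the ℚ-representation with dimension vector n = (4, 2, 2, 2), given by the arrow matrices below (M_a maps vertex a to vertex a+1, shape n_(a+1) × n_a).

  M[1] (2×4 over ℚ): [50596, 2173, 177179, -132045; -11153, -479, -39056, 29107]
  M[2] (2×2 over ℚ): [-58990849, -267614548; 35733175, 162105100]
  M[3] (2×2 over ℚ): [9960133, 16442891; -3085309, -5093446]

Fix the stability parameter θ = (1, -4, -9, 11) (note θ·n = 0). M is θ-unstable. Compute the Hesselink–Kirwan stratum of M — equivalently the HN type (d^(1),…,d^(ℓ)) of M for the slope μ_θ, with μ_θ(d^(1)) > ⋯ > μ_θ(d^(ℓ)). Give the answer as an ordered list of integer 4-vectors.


Interval decomposition of M: I[1,1]^2, I[1,2], I[1,4], I[3,4].
HN type (ℓ=5): μ^(1)=11; μ^(2)=1; μ^(3)=-3/2; μ^(4)=-4; μ^(5)=-9

((0, 0, 0, 2); (2, 0, 0, 0); (1, 1, 0, 0); (1, 1, 1, 0); (0, 0, 1, 0))


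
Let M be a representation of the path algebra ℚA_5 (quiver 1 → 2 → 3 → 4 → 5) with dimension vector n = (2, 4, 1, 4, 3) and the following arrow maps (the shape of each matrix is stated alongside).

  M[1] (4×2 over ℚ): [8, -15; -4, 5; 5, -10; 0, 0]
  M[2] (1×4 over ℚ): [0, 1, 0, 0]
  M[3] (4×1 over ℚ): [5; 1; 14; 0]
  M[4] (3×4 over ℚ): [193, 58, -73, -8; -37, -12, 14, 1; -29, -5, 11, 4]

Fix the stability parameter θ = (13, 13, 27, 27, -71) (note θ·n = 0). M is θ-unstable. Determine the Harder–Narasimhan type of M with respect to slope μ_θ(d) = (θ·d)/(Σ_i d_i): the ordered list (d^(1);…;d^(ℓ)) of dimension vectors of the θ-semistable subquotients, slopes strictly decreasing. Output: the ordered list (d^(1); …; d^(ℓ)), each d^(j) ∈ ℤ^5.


Barcode: M ≅ I[1,2], I[1,5], I[2,2]^2, I[4,4], I[4,5]^2. HN layers by μ_θ (4 steps, strictly decreasing):
  μ^(1)=27; μ^(2)=13; μ^(3)=9/5; μ^(4)=-22

((0, 0, 0, 1, 0); (1, 3, 0, 0, 0); (1, 1, 1, 1, 1); (0, 0, 0, 2, 2))


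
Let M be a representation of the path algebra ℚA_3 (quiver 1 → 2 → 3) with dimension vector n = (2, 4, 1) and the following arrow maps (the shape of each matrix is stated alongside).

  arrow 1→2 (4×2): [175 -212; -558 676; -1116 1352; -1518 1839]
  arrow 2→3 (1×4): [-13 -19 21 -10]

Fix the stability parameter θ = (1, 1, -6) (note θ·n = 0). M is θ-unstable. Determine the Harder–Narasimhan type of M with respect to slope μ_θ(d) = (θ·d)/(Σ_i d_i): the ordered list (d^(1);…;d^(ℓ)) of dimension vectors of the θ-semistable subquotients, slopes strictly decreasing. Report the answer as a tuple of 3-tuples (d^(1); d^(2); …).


Via rank(M_{q-1}∘⋯∘M_p): M ≅ I[1,2], I[1,3], I[2,2]^2.
μ_θ-semistable layers: μ^(1)=1; μ^(2)=-4/3

((1, 3, 0); (1, 1, 1))


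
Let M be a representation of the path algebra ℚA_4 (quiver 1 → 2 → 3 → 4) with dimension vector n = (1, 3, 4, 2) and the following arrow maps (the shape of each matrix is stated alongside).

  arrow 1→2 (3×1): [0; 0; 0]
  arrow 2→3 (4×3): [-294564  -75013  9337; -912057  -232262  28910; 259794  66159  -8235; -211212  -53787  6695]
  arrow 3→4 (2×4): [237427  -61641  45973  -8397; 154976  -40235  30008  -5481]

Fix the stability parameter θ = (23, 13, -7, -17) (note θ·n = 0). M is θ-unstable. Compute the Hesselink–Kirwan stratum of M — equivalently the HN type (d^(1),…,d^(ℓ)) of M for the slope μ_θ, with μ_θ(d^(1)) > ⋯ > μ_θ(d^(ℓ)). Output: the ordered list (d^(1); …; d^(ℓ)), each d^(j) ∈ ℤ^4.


Via rank(M_{q-1}∘⋯∘M_p): M ≅ I[1,1], I[2,2], I[2,3], I[2,4], I[3,3], I[3,4].
μ_θ-semistable layers: μ^(1)=23; μ^(2)=13; μ^(3)=3; μ^(4)=-11/3; μ^(5)=-7; μ^(6)=-12

((1, 0, 0, 0); (0, 1, 0, 0); (0, 1, 1, 0); (0, 1, 1, 1); (0, 0, 1, 0); (0, 0, 1, 1))


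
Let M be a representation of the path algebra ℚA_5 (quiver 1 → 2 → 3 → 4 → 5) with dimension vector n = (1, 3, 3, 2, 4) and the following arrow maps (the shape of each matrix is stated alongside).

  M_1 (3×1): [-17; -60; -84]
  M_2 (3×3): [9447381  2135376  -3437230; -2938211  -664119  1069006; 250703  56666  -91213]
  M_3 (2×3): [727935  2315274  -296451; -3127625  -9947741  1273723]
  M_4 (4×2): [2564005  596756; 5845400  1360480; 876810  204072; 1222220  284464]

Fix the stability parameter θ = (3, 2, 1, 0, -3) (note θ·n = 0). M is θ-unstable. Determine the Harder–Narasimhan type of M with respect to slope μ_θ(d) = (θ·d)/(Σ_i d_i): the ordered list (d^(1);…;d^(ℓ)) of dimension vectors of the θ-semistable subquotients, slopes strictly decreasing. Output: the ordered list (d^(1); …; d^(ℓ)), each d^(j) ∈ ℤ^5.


Via rank(M_{q-1}∘⋯∘M_p): M ≅ I[1,4], I[2,3], I[2,5], I[5,5]^3.
μ_θ-semistable layers: μ^(1)=3/2; μ^(2)=0; μ^(3)=-3

((1, 2, 2, 1, 0); (0, 1, 1, 1, 1); (0, 0, 0, 0, 3))


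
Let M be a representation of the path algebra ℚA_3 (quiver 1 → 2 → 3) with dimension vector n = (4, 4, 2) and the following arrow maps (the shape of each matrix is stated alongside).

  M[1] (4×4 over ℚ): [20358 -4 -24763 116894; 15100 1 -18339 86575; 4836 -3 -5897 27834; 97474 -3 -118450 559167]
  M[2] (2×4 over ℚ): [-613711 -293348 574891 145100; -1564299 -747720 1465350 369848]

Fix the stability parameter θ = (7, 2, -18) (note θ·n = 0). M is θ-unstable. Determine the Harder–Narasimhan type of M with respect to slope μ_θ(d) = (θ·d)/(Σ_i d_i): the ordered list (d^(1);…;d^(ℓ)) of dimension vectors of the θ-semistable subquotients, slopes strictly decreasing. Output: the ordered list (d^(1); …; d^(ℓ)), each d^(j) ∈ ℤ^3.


Barcode: M ≅ I[1,1], I[1,2], I[1,3]^2, I[2,2]. HN layers by μ_θ (4 steps, strictly decreasing):
  μ^(1)=7; μ^(2)=9/2; μ^(3)=2; μ^(4)=-3

((1, 0, 0); (1, 1, 0); (0, 1, 0); (2, 2, 2))


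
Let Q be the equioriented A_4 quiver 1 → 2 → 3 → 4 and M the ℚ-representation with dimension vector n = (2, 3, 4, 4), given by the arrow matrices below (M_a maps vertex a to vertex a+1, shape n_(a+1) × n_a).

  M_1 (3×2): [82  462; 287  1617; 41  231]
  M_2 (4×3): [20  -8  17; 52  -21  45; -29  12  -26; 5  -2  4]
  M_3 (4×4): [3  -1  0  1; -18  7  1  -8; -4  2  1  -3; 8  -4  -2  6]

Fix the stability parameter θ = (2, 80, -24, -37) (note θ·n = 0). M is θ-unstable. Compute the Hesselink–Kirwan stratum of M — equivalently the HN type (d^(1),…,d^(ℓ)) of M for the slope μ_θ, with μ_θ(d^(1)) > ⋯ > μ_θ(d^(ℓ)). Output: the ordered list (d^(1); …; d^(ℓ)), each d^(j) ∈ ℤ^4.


Via rank(M_{q-1}∘⋯∘M_p): M ≅ I[1,1], I[1,4], I[2,4]^2, I[3,3], I[4,4].
μ_θ-semistable layers: μ^(1)=19/3; μ^(2)=2; μ^(3)=-24; μ^(4)=-37

((0, 3, 3, 3); (2, 0, 0, 0); (0, 0, 1, 0); (0, 0, 0, 1))


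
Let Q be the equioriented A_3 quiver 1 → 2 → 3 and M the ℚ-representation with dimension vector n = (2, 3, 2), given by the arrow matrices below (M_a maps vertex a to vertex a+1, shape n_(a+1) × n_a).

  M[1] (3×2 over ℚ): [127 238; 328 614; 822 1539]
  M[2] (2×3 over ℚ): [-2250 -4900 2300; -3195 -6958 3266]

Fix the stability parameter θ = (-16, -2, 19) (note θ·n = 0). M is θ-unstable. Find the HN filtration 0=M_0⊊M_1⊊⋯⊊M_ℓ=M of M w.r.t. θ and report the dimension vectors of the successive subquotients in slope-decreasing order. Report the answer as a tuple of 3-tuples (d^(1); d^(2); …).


Via rank(M_{q-1}∘⋯∘M_p): M ≅ I[1,2], I[1,3], I[2,2], I[3,3].
μ_θ-semistable layers: μ^(1)=19; μ^(2)=-2; μ^(3)=-16

((0, 0, 2); (0, 3, 0); (2, 0, 0))


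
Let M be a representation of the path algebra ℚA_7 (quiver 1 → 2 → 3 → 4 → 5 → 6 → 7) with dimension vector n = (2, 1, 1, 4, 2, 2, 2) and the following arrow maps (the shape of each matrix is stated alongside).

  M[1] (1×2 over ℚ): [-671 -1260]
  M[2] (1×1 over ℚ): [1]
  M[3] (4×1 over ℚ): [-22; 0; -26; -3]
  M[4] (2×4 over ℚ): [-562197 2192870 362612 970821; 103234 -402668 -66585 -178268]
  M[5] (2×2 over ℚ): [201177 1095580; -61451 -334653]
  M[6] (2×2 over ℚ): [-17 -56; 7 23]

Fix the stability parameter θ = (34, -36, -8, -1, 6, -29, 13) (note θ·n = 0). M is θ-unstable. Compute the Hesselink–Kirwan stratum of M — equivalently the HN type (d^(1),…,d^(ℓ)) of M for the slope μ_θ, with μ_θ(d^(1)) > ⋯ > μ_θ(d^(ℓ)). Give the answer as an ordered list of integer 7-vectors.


Interval decomposition of M: I[1,1], I[1,7], I[4,4]^2, I[4,7].
HN type (ℓ=5): μ^(1)=34; μ^(2)=13; μ^(3)=-1; μ^(4)=-17/3; μ^(5)=-8

((1, 0, 0, 0, 0, 0, 0); (0, 0, 0, 0, 0, 0, 2); (0, 0, 0, 2, 0, 0, 0); (1, 1, 1, 1, 1, 1, 0); (0, 0, 0, 1, 1, 1, 0))


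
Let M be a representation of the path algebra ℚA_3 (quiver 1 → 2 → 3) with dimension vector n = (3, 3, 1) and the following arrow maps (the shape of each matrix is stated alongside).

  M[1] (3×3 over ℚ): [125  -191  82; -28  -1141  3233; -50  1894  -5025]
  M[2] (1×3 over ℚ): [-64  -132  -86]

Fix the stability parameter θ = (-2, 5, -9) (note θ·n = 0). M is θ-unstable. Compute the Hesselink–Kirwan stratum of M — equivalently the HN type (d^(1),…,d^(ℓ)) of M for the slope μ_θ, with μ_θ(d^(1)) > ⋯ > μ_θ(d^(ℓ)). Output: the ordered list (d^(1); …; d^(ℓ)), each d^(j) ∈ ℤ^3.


Barcode: M ≅ I[1,2]^2, I[1,3]. HN layers by μ_θ (2 steps, strictly decreasing):
  μ^(1)=5; μ^(2)=-2

((0, 2, 0); (3, 1, 1))


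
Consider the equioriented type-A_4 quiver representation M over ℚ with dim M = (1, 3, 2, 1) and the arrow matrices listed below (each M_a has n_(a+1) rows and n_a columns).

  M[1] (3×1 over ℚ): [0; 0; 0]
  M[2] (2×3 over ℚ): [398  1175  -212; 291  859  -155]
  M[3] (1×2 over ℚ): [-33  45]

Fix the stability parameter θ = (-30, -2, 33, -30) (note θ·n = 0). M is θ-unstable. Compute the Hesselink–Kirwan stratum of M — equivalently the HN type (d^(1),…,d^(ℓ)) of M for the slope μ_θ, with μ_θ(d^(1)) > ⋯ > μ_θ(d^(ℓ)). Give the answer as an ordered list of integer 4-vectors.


Via rank(M_{q-1}∘⋯∘M_p): M ≅ I[1,1], I[2,2], I[2,3], I[2,4].
μ_θ-semistable layers: μ^(1)=33; μ^(2)=3/2; μ^(3)=-2; μ^(4)=-30

((0, 0, 1, 0); (0, 0, 1, 1); (0, 3, 0, 0); (1, 0, 0, 0))


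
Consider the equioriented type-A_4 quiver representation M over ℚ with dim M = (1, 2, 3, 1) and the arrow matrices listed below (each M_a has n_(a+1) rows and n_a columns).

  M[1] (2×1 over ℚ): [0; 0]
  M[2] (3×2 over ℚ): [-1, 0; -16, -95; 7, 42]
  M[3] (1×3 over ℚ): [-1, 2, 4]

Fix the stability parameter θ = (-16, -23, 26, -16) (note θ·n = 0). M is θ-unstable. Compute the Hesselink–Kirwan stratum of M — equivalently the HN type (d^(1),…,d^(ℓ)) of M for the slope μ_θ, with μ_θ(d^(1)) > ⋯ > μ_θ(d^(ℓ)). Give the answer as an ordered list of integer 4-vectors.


Interval decomposition of M: I[1,1], I[2,3], I[2,4], I[3,3].
HN type (ℓ=4): μ^(1)=26; μ^(2)=5; μ^(3)=-16; μ^(4)=-23

((0, 0, 2, 0); (0, 0, 1, 1); (1, 0, 0, 0); (0, 2, 0, 0))


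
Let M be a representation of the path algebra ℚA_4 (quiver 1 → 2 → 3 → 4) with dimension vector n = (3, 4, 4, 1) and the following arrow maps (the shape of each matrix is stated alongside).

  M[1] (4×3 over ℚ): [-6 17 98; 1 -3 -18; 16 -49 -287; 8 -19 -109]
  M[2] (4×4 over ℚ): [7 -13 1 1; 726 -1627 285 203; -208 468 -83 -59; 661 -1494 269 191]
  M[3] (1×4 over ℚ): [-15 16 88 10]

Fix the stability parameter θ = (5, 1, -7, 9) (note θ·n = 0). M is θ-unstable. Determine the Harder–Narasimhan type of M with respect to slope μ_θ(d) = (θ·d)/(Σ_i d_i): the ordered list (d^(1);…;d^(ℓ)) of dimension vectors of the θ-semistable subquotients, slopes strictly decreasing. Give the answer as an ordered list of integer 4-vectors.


Barcode: M ≅ I[1,3]^2, I[1,4], I[2,2], I[3,3]. HN layers by μ_θ (4 steps, strictly decreasing):
  μ^(1)=9; μ^(2)=1; μ^(3)=-1/3; μ^(4)=-7

((0, 0, 0, 1); (0, 1, 0, 0); (3, 3, 3, 0); (0, 0, 1, 0))


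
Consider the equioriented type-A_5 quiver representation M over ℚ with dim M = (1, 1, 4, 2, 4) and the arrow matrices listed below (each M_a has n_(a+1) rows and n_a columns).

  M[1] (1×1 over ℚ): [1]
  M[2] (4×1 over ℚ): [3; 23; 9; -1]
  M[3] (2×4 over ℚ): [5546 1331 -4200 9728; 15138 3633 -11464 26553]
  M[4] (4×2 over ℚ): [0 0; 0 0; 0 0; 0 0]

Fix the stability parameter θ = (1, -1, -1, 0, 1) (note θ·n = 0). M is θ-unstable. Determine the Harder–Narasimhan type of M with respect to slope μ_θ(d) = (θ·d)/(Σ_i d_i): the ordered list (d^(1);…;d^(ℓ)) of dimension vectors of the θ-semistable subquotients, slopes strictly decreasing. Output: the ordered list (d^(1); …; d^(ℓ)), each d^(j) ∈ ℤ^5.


Interval decomposition of M: I[1,4], I[3,3]^2, I[3,4], I[5,5]^4.
HN type (ℓ=4): μ^(1)=1; μ^(2)=0; μ^(3)=-1/3; μ^(4)=-1

((0, 0, 0, 0, 4); (0, 0, 0, 2, 0); (1, 1, 1, 0, 0); (0, 0, 3, 0, 0))


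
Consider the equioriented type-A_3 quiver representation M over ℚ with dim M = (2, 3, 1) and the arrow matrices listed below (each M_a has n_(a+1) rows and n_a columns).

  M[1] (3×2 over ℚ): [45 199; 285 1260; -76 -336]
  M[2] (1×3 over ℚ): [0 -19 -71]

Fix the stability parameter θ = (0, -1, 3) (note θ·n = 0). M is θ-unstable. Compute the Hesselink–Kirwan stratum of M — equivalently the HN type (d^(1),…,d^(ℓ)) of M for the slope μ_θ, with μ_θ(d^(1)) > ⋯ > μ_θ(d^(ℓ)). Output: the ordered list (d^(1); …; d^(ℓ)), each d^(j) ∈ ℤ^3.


Interval decomposition of M: I[1,2], I[1,3], I[2,2].
HN type (ℓ=3): μ^(1)=3; μ^(2)=-1/2; μ^(3)=-1

((0, 0, 1); (2, 2, 0); (0, 1, 0))


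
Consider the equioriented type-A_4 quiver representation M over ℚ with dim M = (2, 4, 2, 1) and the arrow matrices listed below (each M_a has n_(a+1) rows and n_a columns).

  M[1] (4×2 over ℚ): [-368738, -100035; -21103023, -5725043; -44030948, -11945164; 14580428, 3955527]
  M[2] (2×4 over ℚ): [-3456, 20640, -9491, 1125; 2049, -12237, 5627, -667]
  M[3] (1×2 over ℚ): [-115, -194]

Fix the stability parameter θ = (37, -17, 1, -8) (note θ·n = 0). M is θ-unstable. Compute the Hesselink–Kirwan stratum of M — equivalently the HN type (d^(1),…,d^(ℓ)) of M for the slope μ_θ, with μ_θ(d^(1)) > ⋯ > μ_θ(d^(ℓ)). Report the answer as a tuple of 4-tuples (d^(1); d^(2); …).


Interval decomposition of M: I[1,3], I[1,4], I[2,2]^2.
HN type (ℓ=3): μ^(1)=7; μ^(2)=13/4; μ^(3)=-17

((1, 1, 1, 0); (1, 1, 1, 1); (0, 2, 0, 0))


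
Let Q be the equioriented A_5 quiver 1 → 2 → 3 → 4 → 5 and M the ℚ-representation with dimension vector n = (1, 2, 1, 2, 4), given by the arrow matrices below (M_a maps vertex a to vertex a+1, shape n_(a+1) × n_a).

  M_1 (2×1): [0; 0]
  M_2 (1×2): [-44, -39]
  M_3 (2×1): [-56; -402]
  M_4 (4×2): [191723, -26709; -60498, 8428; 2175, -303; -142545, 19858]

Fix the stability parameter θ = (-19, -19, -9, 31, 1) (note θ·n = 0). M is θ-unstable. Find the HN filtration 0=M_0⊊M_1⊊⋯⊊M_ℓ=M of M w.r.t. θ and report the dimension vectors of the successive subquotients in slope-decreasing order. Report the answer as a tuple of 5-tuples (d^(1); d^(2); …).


Via rank(M_{q-1}∘⋯∘M_p): M ≅ I[1,1], I[2,2], I[2,5], I[4,5], I[5,5]^2.
μ_θ-semistable layers: μ^(1)=16; μ^(2)=1; μ^(3)=-9; μ^(4)=-19

((0, 0, 0, 2, 2); (0, 0, 0, 0, 2); (0, 0, 1, 0, 0); (1, 2, 0, 0, 0))


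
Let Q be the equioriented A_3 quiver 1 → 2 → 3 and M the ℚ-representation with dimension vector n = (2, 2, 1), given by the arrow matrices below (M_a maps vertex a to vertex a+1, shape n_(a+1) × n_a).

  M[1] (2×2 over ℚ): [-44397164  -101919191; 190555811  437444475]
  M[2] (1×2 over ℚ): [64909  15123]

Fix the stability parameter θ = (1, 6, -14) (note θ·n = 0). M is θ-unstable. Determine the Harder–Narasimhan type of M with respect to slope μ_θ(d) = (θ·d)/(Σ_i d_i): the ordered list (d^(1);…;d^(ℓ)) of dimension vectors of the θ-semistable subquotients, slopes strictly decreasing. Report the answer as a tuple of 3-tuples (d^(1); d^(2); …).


Barcode: M ≅ I[1,2], I[1,3]. HN layers by μ_θ (3 steps, strictly decreasing):
  μ^(1)=6; μ^(2)=1; μ^(3)=-7/3

((0, 1, 0); (1, 0, 0); (1, 1, 1))


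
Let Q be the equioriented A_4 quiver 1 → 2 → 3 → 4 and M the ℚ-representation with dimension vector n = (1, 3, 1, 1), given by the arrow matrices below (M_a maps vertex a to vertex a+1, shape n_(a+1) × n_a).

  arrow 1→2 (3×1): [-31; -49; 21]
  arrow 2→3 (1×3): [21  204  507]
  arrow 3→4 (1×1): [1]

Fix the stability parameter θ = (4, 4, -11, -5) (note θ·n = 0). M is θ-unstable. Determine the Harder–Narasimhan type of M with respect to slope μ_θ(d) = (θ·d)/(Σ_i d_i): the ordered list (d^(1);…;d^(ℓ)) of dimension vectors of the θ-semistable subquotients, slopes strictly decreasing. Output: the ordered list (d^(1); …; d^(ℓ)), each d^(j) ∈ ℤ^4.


Via rank(M_{q-1}∘⋯∘M_p): M ≅ I[1,2], I[2,2], I[2,4].
μ_θ-semistable layers: μ^(1)=4; μ^(2)=-4

((1, 2, 0, 0); (0, 1, 1, 1))


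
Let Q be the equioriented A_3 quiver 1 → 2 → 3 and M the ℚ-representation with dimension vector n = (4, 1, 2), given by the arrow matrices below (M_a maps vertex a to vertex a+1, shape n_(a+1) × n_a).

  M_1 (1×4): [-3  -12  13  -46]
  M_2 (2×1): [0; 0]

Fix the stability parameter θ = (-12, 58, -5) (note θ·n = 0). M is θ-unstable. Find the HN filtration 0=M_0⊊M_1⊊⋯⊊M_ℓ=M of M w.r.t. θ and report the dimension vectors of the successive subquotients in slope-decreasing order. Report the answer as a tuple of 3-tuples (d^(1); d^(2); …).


Interval decomposition of M: I[1,1]^3, I[1,2], I[3,3]^2.
HN type (ℓ=3): μ^(1)=58; μ^(2)=-5; μ^(3)=-12

((0, 1, 0); (0, 0, 2); (4, 0, 0))


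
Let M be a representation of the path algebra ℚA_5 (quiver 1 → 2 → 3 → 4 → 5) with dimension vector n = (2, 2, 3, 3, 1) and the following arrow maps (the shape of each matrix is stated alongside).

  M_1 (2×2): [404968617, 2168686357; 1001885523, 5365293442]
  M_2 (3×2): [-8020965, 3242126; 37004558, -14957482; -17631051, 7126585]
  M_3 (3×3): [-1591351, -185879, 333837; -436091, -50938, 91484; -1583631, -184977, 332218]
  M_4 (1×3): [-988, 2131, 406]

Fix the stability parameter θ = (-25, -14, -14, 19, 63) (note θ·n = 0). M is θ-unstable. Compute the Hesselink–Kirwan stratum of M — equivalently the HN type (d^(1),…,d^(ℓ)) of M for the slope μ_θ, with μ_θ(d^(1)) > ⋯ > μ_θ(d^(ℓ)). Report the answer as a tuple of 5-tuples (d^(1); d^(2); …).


Via rank(M_{q-1}∘⋯∘M_p): M ≅ I[1,4], I[1,5], I[3,4].
μ_θ-semistable layers: μ^(1)=63; μ^(2)=19; μ^(3)=-14; μ^(4)=-25

((0, 0, 0, 0, 1); (0, 0, 0, 3, 0); (0, 2, 3, 0, 0); (2, 0, 0, 0, 0))


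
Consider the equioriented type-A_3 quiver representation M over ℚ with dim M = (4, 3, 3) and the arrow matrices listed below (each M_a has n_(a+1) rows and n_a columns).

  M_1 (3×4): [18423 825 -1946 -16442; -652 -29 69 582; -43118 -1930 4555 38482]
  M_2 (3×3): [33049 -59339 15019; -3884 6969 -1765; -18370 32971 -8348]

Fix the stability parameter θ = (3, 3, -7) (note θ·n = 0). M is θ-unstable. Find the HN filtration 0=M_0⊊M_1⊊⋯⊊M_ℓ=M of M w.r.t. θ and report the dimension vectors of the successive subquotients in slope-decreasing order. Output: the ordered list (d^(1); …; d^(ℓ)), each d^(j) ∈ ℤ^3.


Interval decomposition of M: I[1,1], I[1,3]^3.
HN type (ℓ=2): μ^(1)=3; μ^(2)=-1/3

((1, 0, 0); (3, 3, 3))


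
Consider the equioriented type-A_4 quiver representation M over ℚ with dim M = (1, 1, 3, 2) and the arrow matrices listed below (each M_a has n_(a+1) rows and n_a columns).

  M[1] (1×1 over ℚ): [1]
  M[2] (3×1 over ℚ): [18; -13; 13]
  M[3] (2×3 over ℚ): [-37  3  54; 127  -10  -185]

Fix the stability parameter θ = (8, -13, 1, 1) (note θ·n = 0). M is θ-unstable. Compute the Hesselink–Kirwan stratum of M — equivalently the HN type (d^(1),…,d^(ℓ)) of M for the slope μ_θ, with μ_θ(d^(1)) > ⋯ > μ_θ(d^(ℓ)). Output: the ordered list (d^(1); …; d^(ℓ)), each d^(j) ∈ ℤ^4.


Interval decomposition of M: I[1,4], I[3,3], I[3,4].
HN type (ℓ=2): μ^(1)=1; μ^(2)=-5/2

((0, 0, 3, 2); (1, 1, 0, 0))


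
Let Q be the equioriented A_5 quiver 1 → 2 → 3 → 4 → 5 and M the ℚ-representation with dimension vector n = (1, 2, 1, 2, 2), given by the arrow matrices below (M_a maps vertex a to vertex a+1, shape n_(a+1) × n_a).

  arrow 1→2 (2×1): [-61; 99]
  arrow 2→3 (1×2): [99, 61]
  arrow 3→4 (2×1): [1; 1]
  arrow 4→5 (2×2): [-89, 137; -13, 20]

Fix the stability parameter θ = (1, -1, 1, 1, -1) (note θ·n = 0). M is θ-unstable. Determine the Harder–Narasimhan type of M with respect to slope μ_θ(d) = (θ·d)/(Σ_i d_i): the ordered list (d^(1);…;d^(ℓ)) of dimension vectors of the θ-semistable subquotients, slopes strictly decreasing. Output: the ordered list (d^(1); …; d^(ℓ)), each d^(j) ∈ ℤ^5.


Via rank(M_{q-1}∘⋯∘M_p): M ≅ I[1,2], I[2,5], I[4,5].
μ_θ-semistable layers: μ^(1)=1/3; μ^(2)=0; μ^(3)=-1

((0, 0, 1, 1, 1); (1, 1, 0, 1, 1); (0, 1, 0, 0, 0))


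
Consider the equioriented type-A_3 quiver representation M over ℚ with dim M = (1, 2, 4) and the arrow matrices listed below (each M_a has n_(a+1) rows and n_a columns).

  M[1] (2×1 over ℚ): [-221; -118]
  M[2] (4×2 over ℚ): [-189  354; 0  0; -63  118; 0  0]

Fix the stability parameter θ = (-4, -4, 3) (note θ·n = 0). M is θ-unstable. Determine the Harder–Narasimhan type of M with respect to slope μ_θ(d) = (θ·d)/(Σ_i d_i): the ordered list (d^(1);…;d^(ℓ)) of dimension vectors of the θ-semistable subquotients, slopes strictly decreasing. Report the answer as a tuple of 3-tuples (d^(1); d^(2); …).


Interval decomposition of M: I[1,3], I[2,2], I[3,3]^3.
HN type (ℓ=2): μ^(1)=3; μ^(2)=-4

((0, 0, 4); (1, 2, 0))


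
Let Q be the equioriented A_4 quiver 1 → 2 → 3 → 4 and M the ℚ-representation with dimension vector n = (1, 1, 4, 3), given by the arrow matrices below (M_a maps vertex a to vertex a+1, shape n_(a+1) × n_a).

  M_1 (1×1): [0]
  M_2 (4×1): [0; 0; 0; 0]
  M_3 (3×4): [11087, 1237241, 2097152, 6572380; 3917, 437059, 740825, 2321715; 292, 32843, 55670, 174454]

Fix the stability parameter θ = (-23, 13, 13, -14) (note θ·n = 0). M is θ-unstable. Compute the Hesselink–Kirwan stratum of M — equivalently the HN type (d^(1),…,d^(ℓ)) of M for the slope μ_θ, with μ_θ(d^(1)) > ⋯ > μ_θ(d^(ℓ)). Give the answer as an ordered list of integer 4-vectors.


Barcode: M ≅ I[1,1], I[2,2], I[3,3], I[3,4]^3. HN layers by μ_θ (3 steps, strictly decreasing):
  μ^(1)=13; μ^(2)=-1/2; μ^(3)=-23

((0, 1, 1, 0); (0, 0, 3, 3); (1, 0, 0, 0))


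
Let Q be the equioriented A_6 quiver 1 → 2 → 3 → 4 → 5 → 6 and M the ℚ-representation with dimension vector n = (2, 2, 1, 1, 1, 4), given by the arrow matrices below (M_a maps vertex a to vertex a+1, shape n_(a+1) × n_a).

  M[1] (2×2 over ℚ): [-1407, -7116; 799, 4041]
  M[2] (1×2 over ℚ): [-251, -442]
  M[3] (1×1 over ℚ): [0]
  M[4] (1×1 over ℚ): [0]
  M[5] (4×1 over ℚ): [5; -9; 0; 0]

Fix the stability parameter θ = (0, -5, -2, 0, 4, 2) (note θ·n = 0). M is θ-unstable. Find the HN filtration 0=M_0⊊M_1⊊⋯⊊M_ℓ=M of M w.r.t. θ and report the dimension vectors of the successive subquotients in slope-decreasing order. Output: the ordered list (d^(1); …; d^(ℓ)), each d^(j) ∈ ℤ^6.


Via rank(M_{q-1}∘⋯∘M_p): M ≅ I[1,2], I[1,3], I[4,4], I[5,6], I[6,6]^3.
μ_θ-semistable layers: μ^(1)=3; μ^(2)=2; μ^(3)=0; μ^(4)=-2; μ^(5)=-5/2

((0, 0, 0, 0, 1, 1); (0, 0, 0, 0, 0, 3); (0, 0, 0, 1, 0, 0); (0, 0, 1, 0, 0, 0); (2, 2, 0, 0, 0, 0))


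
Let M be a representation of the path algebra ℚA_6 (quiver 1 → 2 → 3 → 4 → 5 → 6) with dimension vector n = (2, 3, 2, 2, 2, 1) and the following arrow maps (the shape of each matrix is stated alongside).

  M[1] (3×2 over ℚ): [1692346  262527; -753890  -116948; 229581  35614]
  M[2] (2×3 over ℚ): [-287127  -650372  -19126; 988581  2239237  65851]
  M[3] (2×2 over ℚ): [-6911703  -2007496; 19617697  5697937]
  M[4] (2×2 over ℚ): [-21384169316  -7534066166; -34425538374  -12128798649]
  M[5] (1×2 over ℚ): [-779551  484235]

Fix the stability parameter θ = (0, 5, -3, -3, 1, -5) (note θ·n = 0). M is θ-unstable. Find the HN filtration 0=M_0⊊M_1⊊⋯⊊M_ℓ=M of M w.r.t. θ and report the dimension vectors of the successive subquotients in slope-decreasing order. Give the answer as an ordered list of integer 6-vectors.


Via rank(M_{q-1}∘⋯∘M_p): M ≅ I[1,4], I[1,6], I[2,2], I[5,5].
μ_θ-semistable layers: μ^(1)=5; μ^(2)=1; μ^(3)=-1/4; μ^(4)=-5/6

((0, 1, 0, 0, 0, 0); (0, 0, 0, 0, 1, 0); (1, 1, 1, 1, 0, 0); (1, 1, 1, 1, 1, 1))


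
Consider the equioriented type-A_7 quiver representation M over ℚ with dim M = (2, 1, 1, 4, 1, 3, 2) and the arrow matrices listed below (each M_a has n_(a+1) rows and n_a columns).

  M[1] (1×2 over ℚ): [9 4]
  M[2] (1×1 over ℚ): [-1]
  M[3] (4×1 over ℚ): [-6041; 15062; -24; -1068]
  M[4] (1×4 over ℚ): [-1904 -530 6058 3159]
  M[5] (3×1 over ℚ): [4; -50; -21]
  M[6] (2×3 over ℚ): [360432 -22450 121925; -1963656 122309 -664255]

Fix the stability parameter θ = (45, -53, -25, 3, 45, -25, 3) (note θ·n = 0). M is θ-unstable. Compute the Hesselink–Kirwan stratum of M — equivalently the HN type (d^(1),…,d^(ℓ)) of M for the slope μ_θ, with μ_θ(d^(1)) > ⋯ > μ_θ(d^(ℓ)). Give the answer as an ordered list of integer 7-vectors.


Interval decomposition of M: I[1,1], I[1,4], I[4,4]^2, I[4,7], I[6,6], I[6,7].
HN type (ℓ=5): μ^(1)=45; μ^(2)=23/3; μ^(3)=3; μ^(4)=-11; μ^(5)=-25

((1, 0, 0, 0, 0, 0, 0); (0, 0, 0, 0, 1, 1, 1); (0, 0, 0, 4, 0, 0, 1); (1, 1, 1, 0, 0, 0, 0); (0, 0, 0, 0, 0, 2, 0))


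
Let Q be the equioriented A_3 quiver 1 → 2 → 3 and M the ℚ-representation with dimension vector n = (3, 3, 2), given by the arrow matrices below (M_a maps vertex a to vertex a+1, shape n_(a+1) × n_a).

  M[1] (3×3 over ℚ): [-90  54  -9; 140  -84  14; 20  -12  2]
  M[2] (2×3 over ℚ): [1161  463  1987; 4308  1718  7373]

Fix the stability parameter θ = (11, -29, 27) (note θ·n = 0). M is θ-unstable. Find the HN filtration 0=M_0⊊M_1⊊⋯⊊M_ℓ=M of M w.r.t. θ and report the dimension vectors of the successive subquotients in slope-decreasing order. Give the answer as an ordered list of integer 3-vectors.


Via rank(M_{q-1}∘⋯∘M_p): M ≅ I[1,1]^2, I[1,3], I[2,2], I[2,3].
μ_θ-semistable layers: μ^(1)=27; μ^(2)=11; μ^(3)=-9; μ^(4)=-29

((0, 0, 2); (2, 0, 0); (1, 1, 0); (0, 2, 0))


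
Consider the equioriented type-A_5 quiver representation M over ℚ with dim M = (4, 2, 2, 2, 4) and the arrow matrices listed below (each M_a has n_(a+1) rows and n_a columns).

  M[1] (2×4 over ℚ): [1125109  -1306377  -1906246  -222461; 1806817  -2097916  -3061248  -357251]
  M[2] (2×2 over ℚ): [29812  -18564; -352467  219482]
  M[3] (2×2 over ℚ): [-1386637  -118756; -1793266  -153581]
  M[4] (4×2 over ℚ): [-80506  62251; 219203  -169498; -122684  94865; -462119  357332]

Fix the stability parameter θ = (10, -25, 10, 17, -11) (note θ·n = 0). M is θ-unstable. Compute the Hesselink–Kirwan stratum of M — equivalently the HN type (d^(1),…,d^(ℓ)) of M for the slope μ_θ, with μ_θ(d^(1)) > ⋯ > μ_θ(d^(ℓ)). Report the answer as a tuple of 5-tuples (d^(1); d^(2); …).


Via rank(M_{q-1}∘⋯∘M_p): M ≅ I[1,1]^2, I[1,5]^2, I[5,5]^2.
μ_θ-semistable layers: μ^(1)=10; μ^(2)=16/3; μ^(3)=-15/2; μ^(4)=-11

((2, 0, 0, 0, 0); (0, 0, 2, 2, 2); (2, 2, 0, 0, 0); (0, 0, 0, 0, 2))


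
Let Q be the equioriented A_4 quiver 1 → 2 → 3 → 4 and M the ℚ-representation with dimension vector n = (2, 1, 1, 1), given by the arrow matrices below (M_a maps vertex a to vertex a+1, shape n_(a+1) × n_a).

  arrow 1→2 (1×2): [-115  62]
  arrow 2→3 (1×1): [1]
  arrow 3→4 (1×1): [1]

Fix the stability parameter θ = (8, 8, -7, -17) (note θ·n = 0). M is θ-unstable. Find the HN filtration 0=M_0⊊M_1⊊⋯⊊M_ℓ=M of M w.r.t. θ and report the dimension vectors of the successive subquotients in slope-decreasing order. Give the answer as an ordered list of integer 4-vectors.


Via rank(M_{q-1}∘⋯∘M_p): M ≅ I[1,1], I[1,4].
μ_θ-semistable layers: μ^(1)=8; μ^(2)=-2

((1, 0, 0, 0); (1, 1, 1, 1))


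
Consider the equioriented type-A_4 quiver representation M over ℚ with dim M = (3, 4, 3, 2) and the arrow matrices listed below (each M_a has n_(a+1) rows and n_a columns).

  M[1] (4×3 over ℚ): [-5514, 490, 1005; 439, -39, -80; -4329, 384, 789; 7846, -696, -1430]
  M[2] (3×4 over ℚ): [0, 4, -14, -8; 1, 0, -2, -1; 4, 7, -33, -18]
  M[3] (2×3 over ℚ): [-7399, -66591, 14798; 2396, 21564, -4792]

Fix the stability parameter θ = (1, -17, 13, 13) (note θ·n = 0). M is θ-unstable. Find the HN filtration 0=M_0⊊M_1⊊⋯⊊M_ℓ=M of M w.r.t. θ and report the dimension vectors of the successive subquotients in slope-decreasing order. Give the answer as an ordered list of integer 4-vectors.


Barcode: M ≅ I[1,3]^2, I[1,4], I[2,2], I[4,4]. HN layers by μ_θ (3 steps, strictly decreasing):
  μ^(1)=13; μ^(2)=-8; μ^(3)=-17

((0, 0, 3, 2); (3, 3, 0, 0); (0, 1, 0, 0))


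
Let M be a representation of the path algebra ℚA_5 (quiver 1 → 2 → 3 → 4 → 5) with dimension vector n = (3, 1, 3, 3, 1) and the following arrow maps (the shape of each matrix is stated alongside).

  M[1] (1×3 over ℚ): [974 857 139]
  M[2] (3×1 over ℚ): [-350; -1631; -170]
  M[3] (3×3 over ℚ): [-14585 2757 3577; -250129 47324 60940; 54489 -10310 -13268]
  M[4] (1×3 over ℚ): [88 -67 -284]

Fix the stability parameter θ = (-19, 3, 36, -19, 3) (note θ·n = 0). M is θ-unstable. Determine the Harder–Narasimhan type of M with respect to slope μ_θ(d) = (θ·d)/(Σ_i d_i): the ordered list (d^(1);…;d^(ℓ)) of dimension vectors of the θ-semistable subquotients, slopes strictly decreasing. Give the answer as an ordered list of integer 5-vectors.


Via rank(M_{q-1}∘⋯∘M_p): M ≅ I[1,1]^2, I[1,5], I[3,4]^2.
μ_θ-semistable layers: μ^(1)=17/2; μ^(2)=20/3; μ^(3)=3; μ^(4)=-19

((0, 0, 2, 2, 0); (0, 0, 1, 1, 1); (0, 1, 0, 0, 0); (3, 0, 0, 0, 0))


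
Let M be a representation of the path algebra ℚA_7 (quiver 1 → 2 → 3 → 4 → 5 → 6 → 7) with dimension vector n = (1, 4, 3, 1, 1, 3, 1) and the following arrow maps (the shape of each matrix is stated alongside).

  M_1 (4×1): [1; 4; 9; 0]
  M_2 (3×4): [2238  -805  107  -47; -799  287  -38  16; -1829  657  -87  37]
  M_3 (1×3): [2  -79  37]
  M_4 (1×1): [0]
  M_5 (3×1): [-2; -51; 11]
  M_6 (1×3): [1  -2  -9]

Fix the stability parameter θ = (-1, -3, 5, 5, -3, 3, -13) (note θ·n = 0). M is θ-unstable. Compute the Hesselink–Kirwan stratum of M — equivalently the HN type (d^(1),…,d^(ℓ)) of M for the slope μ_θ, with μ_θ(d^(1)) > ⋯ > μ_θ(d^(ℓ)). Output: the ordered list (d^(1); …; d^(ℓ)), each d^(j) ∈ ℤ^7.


Interval decomposition of M: I[1,4], I[2,2], I[2,3]^2, I[5,7], I[6,6]^2.
HN type (ℓ=5): μ^(1)=5; μ^(2)=3; μ^(3)=-2; μ^(4)=-3; μ^(5)=-13/3

((0, 0, 3, 1, 0, 0, 0); (0, 0, 0, 0, 0, 2, 0); (1, 1, 0, 0, 0, 0, 0); (0, 3, 0, 0, 0, 0, 0); (0, 0, 0, 0, 1, 1, 1))


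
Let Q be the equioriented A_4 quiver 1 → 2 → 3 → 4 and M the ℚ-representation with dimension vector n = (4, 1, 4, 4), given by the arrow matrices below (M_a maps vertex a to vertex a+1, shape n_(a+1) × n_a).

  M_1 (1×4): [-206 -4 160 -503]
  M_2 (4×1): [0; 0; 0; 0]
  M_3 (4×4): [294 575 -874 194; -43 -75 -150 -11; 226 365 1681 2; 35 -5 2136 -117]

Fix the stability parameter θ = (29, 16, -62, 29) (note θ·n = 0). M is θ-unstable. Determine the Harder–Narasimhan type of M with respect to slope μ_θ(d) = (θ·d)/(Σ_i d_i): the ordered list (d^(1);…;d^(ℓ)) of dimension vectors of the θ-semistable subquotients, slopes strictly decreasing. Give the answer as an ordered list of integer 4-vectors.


Interval decomposition of M: I[1,1]^3, I[1,2], I[3,3], I[3,4]^3, I[4,4].
HN type (ℓ=3): μ^(1)=29; μ^(2)=45/2; μ^(3)=-62

((3, 0, 0, 4); (1, 1, 0, 0); (0, 0, 4, 0))


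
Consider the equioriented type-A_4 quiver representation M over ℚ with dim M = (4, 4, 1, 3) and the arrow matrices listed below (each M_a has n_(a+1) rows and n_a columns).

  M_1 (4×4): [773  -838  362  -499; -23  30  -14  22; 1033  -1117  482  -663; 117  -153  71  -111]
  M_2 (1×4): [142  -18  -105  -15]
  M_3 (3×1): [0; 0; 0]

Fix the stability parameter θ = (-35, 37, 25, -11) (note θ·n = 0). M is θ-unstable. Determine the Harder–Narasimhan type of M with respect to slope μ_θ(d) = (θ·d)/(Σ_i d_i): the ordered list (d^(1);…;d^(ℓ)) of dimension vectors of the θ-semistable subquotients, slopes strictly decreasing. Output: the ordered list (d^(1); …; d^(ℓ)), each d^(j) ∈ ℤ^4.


Via rank(M_{q-1}∘⋯∘M_p): M ≅ I[1,2]^3, I[1,3], I[4,4]^3.
μ_θ-semistable layers: μ^(1)=37; μ^(2)=31; μ^(3)=-11; μ^(4)=-35

((0, 3, 0, 0); (0, 1, 1, 0); (0, 0, 0, 3); (4, 0, 0, 0))


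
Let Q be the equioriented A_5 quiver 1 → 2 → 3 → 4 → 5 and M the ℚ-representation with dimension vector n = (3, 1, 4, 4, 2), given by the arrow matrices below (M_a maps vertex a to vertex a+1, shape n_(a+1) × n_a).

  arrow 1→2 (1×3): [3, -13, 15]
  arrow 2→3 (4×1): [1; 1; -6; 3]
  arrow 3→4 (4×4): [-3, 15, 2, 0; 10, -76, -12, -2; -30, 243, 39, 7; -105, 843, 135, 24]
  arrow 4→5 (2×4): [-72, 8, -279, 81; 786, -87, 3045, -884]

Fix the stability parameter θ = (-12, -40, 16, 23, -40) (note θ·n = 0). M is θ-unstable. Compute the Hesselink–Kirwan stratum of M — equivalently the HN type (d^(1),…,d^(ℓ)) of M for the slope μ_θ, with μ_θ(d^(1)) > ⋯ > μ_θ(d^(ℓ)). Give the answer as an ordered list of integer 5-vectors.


Barcode: M ≅ I[1,1]^2, I[1,3], I[3,4], I[3,5]^2, I[4,4]. HN layers by μ_θ (5 steps, strictly decreasing):
  μ^(1)=23; μ^(2)=16; μ^(3)=-1/3; μ^(4)=-12; μ^(5)=-26

((0, 0, 0, 2, 0); (0, 0, 2, 0, 0); (0, 0, 2, 2, 2); (2, 0, 0, 0, 0); (1, 1, 0, 0, 0))


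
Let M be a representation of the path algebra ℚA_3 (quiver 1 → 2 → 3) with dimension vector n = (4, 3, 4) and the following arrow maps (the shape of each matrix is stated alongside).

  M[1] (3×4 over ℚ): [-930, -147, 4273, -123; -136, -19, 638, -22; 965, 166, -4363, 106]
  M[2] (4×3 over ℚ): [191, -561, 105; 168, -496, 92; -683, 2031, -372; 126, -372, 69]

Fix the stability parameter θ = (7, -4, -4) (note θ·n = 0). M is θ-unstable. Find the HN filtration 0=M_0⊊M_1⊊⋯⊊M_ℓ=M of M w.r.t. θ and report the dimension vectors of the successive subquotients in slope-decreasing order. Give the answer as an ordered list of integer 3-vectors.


Interval decomposition of M: I[1,1], I[1,2], I[1,3]^2, I[3,3]^2.
HN type (ℓ=4): μ^(1)=7; μ^(2)=3/2; μ^(3)=-1/3; μ^(4)=-4

((1, 0, 0); (1, 1, 0); (2, 2, 2); (0, 0, 2))


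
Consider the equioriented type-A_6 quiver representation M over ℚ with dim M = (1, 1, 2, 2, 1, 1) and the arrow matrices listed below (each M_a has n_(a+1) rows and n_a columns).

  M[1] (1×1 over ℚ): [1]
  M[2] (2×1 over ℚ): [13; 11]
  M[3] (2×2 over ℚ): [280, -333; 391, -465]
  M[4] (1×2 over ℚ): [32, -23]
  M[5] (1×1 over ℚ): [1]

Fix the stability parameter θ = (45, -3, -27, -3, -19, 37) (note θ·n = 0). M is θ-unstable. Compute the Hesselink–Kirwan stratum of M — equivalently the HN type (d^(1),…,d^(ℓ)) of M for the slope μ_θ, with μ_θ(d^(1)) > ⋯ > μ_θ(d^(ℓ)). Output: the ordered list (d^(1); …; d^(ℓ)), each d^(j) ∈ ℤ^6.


Via rank(M_{q-1}∘⋯∘M_p): M ≅ I[1,4], I[3,6].
μ_θ-semistable layers: μ^(1)=37; μ^(2)=3; μ^(3)=-11; μ^(4)=-27

((0, 0, 0, 0, 0, 1); (1, 1, 1, 1, 0, 0); (0, 0, 0, 1, 1, 0); (0, 0, 1, 0, 0, 0))


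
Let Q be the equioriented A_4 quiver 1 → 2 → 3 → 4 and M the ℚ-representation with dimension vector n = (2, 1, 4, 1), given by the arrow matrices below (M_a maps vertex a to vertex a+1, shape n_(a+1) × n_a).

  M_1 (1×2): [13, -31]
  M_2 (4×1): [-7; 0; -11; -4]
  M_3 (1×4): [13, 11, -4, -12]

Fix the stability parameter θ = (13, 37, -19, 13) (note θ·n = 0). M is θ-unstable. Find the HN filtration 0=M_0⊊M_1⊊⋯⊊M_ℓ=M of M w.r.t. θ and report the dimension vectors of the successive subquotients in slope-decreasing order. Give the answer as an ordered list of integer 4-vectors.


Via rank(M_{q-1}∘⋯∘M_p): M ≅ I[1,1], I[1,4], I[3,3]^3.
μ_θ-semistable layers: μ^(1)=13; μ^(2)=31/3; μ^(3)=-19

((1, 0, 0, 1); (1, 1, 1, 0); (0, 0, 3, 0))


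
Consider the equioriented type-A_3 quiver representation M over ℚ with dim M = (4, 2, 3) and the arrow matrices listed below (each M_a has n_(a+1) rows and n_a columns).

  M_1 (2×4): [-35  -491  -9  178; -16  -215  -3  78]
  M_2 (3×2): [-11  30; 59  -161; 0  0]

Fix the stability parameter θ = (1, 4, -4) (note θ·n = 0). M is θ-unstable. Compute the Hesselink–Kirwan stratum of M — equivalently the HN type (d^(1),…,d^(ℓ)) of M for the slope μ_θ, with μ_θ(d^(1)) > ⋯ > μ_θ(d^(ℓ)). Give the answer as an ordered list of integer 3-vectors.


Interval decomposition of M: I[1,1]^2, I[1,3]^2, I[3,3].
HN type (ℓ=3): μ^(1)=1; μ^(2)=1/3; μ^(3)=-4

((2, 0, 0); (2, 2, 2); (0, 0, 1))


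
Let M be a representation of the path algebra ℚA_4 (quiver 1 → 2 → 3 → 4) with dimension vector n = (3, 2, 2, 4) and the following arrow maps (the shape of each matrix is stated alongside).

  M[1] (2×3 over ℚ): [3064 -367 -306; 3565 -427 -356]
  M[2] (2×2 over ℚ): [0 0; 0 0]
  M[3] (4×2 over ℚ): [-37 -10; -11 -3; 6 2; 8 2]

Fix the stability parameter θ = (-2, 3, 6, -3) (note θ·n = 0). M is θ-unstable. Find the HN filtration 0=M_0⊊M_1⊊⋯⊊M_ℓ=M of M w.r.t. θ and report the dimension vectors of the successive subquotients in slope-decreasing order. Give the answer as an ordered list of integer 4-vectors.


Interval decomposition of M: I[1,1], I[1,2]^2, I[3,4]^2, I[4,4]^2.
HN type (ℓ=4): μ^(1)=3; μ^(2)=3/2; μ^(3)=-2; μ^(4)=-3

((0, 2, 0, 0); (0, 0, 2, 2); (3, 0, 0, 0); (0, 0, 0, 2))
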